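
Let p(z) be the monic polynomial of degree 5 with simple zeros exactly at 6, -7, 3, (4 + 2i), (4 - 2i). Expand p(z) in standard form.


The polynomial is p(z) = ∏_{α ∈ S} (z − α), where S = {6, -7, 3, (4 + 2i), (4 - 2i)}.
Expanding the product yields: p(z) = z^5 -10·z^4 -9·z^3 + 446·z^2 -1908·z + 2520.
Note conjugate pairs combine to real quadratics: (z − (4+2i))(z − (4−2i)) = z² − 8z + 20.
The resulting polynomial has degree 5 and real coefficients as required.

p(z) = z^5 -10·z^4 -9·z^3 + 446·z^2 -1908·z + 2520.


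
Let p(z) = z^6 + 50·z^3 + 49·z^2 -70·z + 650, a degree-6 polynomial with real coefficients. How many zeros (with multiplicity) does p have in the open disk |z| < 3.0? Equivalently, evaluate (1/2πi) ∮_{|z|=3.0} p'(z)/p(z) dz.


The zeros of p are: (1 + 2i), (1 - 2i), (-3 + 1i), (-3 - 1i), (2 + 3i), (2 - 3i).
Their magnitudes are: 2.236, 2.236, 3.162, 3.162, 3.606, 3.606.
Zeros with |z| < R = 3.0: (1 + 2i), (1 - 2i).
Count = 2.
By the argument principle, (1/2πi) ∮_{|z|=R} p'(z)/p(z) dz equals exactly this count.

Number of zeros inside |z| < 3.0: 2.


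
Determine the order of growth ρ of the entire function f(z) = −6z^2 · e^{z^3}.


M(r) = max_{|z|=r} |-6|·|z|^2·|e^{z^3}| = 6·r^2 · e^{1r^3} (the factors attain their maxima compatibly on |z|=r). Then log M(r) = log 6 + 2·log r + 1r^3, dominated by the last term, so log log M(r) ~ 3·log r. The polynomial factor -6z^2 contributes only a log r term and does not affect the order. ρ = 3.
Therefore ρ = 3.

Order ρ = 3.


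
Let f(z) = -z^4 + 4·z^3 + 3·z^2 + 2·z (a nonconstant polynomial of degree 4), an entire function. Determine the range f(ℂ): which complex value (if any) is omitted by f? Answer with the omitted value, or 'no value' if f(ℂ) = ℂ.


Little Picard bounds the complement of f(ℂ) to at most one point.
For every w ∈ ℂ, the equation p(z) − w = 0 is a nonconstant polynomial in z and hence has at least one root by the fundamental theorem of algebra. So p is surjective onto ℂ, omitting no value.

Omitted value: no value.


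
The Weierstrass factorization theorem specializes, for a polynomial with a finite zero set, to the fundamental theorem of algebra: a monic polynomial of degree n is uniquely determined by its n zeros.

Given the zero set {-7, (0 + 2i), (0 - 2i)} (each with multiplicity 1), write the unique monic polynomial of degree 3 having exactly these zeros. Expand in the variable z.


The polynomial is p(z) = ∏_{α ∈ S} (z − α), where S = {-7, (0 + 2i), (0 - 2i)}.
Expanding the product yields: p(z) = z^3 + 7·z^2 + 4·z + 28.
Note conjugate pairs combine to real quadratics: (z − (0+2i))(z − (0−2i)) = z² + 4.
The resulting polynomial has degree 3 and real coefficients as required.

p(z) = z^3 + 7·z^2 + 4·z + 28.


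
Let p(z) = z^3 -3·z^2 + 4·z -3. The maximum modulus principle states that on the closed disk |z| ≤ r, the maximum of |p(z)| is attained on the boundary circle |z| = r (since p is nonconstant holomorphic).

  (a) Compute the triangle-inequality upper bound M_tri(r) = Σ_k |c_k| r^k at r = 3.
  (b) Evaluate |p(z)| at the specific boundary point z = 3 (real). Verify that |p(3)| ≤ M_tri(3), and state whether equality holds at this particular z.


Coefficients: c_0 = -3, c_1 = 4, c_2 = -3, c_3 = 1. Radius r = 3.
Part (a). Triangle bound: M_tri(r) = Σ_k |c_k| r^k
  = |-3|·3^0 + |4|·3^1 + |-3|·3^2 + |1|·3^3
  = 3 + 12 + 27 + 27 = 69.
This bounds M(r) := max_{|z|=r} |p(z)| from above; equality holds iff all terms c_k z^k can be made to align in phase at a single z on |z|=r.
Part (b). At z = 3 (real, on the circle |z| = r):
  p(3) = (-3)·3^0 + (4)·3^1 + (-3)·3^2 + (1)·3^3 = 9.
  |p(3)| = 9.
Check: |p(3)| = 9 ≤ 69 = M_tri(3). ✓ Equality does not hold at z = 3 (the coefficients have mixed signs, so the terms do not all align in phase there).

M_tri(3) = 69; |p(3)| = 9; equality at z=3: no.


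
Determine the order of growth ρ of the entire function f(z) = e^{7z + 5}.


|e^{7z + 5}| = e^{Re(7·z) + 5} ≤ e^{7|z|^1 + 5} = e^{7r^1 + 5} on |z| = r, so ρ ≤ 1. Choosing z on |z|=r so that 7·z is real positive (always possible by picking arg z appropriately) gives |f(z)| = e^{7r^1 + 5}, matching the bound. The additive constant 5 does not affect log log M(r) ~ 1·log r. Hence ρ = 1.
Therefore ρ = 1.

Order ρ = 1.


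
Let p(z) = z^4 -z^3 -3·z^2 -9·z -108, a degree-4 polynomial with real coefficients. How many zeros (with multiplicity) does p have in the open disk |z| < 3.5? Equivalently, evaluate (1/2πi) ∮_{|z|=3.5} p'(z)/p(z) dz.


The zeros of p are: (0 + 3i), (0 - 3i), -3, 4.
Their magnitudes are: 3, 3, 3, 4.
Zeros with |z| < R = 3.5: (0 + 3i), (0 - 3i), -3.
Count = 3.
By the argument principle, (1/2πi) ∮_{|z|=R} p'(z)/p(z) dz equals exactly this count.

Number of zeros inside |z| < 3.5: 3.


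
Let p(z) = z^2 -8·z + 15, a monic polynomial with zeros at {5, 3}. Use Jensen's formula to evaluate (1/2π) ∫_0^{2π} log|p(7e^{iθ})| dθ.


Zeros: 3, 5; r = 7.
Inside |z| < r: 3, 5. Outside (|z| ≥ r): ∅.
p(0) = 15, so log|p(0)| = log(15) = 2.7081.
Apply Jensen: I(r) = log|p(0)| + Σ_k log(r/|z_k|), summed over zeros inside |z| < r.
  log(r/|z_k|) for z_k = 5: log(7/5) = 0.3365
  log(r/|z_k|) for z_k = 3: log(7/3) = 0.8473
Sum over inside zeros: 1.1838.
I(r) = log|p(0)| + (inside sum) = 2.7081 + 1.1838 = 3.8918.
Closed form (all zeros inside, monic): I(r) = n·log(r) = 2·log(7) = 3.8918. ✓

I(r) ≈ 3.8918.


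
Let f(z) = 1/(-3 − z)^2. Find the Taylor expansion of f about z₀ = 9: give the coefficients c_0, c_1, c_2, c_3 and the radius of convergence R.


Let w = z − z₀, so z = z₀ + w.
Then -3 − z = -3 − (z₀ + w) = (-3 − z₀) − w = -12 − w.
f(z) = 1/(-12 − w)^2 = (1/(-12)^2) · (1 − w/(-12))^{−2}.
By the binomial series (1−u)^{−2} = Σ_{n≥0} C(n+1, 1) u^n for |u|<1, with u = w/(-12):
  c_n = C(n+1, 1) / (-12)^(n+2).
  c_0 = 1/(-12)^2 = 1/144.
  c_1 = 2/(-12)^3 = -1/864.
  c_2 = 3/(-12)^4 = 1/6912.
  c_3 = 4/(-12)^5 = -1/62208.
The series is valid for |w/d| < 1, i.e. |z − z₀| < |d|.
Radius of convergence: R = |-3 − z₀| = |-12| = 12 (distance from z₀ to the singularity z = -3).

c_0 = 1/144, c_1 = -1/864, c_2 = 1/6912, c_3 = -1/62208; R = 12.


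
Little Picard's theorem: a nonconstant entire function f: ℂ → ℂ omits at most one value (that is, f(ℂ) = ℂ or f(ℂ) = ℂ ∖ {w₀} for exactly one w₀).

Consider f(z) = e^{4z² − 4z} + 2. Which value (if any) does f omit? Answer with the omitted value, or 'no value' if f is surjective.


Little Picard bounds the complement of f(ℂ) to at most one point.
The exponent g(z) = 4z² − 4z is a nonconstant polynomial, hence surjective onto ℂ. So e^{g(z)} takes every value in {e^w : w ∈ ℂ} = ℂ ∖ {0}. Adding 2 shifts the range to ℂ ∖ {2}. f omits exactly 2.

Omitted value: 2.


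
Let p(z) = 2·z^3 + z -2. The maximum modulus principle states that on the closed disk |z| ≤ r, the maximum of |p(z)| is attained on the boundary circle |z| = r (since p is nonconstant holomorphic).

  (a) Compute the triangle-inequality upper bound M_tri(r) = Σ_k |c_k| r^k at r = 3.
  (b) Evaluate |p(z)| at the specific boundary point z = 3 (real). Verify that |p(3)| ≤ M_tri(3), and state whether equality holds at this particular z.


Coefficients: c_0 = -2, c_1 = 1, c_2 = 0, c_3 = 2. Radius r = 3.
Part (a). Triangle bound: M_tri(r) = Σ_k |c_k| r^k
  = |-2|·3^0 + |1|·3^1 + |0|·3^2 + |2|·3^3
  = 2 + 3 + 0 + 54 = 59.
This bounds M(r) := max_{|z|=r} |p(z)| from above; equality holds iff all terms c_k z^k can be made to align in phase at a single z on |z|=r.
Part (b). At z = 3 (real, on the circle |z| = r):
  p(3) = (-2)·3^0 + (1)·3^1 + (0)·3^2 + (2)·3^3 = 55.
  |p(3)| = 55.
Check: |p(3)| = 55 ≤ 59 = M_tri(3). ✓ Equality does not hold at z = 3 (the coefficients have mixed signs, so the terms do not all align in phase there).

M_tri(3) = 59; |p(3)| = 55; equality at z=3: no.


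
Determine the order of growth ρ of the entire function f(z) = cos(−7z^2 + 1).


Write cos(w) = (e^{iw} ± e^{−iw})/(2 or 2i), so |cos(w)| ≤ e^{|w|}. With w = −7z^2 + 1, |w| ≤ 7r^2 + 1 on |z|=r, giving M(r) ≤ e^{7r^2 + 1} and ρ ≤ 2. For the lower bound, choose z on |z|=r with -7z^2 purely imaginary of modulus 7r^2; then |cos(−7z^2 + 1)| grows like e^{7r^2}/2, so ρ ≥ 2. Hence ρ = 2.
Therefore ρ = 2.

Order ρ = 2.


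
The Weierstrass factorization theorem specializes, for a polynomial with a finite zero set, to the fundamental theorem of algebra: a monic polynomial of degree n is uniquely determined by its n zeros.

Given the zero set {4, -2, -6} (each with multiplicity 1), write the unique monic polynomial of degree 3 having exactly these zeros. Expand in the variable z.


The polynomial is p(z) = ∏_{α ∈ S} (z − α), where S = {4, -2, -6}.
Expanding the product yields: p(z) = z^3 + 4·z^2 -20·z -48.
The resulting polynomial has degree 3 and real coefficients as required.

p(z) = z^3 + 4·z^2 -20·z -48.


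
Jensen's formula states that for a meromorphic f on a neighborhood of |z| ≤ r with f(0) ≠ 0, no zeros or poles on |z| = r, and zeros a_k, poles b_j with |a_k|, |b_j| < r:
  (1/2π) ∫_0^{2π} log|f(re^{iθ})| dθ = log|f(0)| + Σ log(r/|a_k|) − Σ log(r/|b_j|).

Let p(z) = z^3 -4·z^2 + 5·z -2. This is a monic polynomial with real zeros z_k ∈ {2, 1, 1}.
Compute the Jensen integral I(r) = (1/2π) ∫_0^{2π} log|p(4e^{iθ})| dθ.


Zeros: 1, 1, 2; r = 4.
Inside |z| < r: 1, 1, 2. Outside (|z| ≥ r): ∅.
p(0) = -2, so log|p(0)| = log(2) = 0.6931.
Apply Jensen: I(r) = log|p(0)| + Σ_k log(r/|z_k|), summed over zeros inside |z| < r.
  log(r/|z_k|) for z_k = 2: log(4/2) = 0.6931
  log(r/|z_k|) for z_k = 1: log(4/1) = 1.3863
  log(r/|z_k|) for z_k = 1: log(4/1) = 1.3863
Sum over inside zeros: 3.4657.
I(r) = log|p(0)| + (inside sum) = 0.6931 + 3.4657 = 4.1589.
Closed form (all zeros inside, monic): I(r) = n·log(r) = 3·log(4) = 4.1589. ✓

I(r) ≈ 4.1589.


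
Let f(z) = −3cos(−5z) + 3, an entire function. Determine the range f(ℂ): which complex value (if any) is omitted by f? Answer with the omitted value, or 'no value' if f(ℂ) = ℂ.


Little Picard bounds the complement of f(ℂ) to at most one point.
cos is entire and surjective onto ℂ: for every w ∈ ℂ, cos(ζ) = w has a solution ζ ∈ ℂ (e.g., via the complex inverse arccos). With ζ = −5z this gives z = ζ/(-5). Then -3·cos(−5z) takes every value in -3·ℂ = ℂ, and adding 3 is a bijection of ℂ. So f is surjective and omits no value. (Note: only on the real line is cos bounded by [−1, 1].)

Omitted value: no value.


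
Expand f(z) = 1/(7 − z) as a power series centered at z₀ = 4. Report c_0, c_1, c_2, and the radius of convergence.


Let w = z − z₀, so z = z₀ + w.
Then 7 − z = 7 − (z₀ + w) = (7 − z₀) − w = 3 − w.
f(z) = 1/(3 − w) = (1/(3)) · 1/(1 − w/(3)) = Σ_{n≥0} w^n / (3)^(n+1).
So c_n = 1/(3)^(n+1):
  c_0 = 1/(3)^1 = 1/3.
  c_1 = 1/(3)^2 = 1/9.
  c_2 = 1/(3)^3 = 1/27.
The series is valid for |w/d| < 1, i.e. |z − z₀| < |d|.
Radius of convergence: R = |7 − z₀| = |3| = 3 (distance from z₀ to the singularity z = 7).

c_0 = 1/3, c_1 = 1/9, c_2 = 1/27; R = 3.


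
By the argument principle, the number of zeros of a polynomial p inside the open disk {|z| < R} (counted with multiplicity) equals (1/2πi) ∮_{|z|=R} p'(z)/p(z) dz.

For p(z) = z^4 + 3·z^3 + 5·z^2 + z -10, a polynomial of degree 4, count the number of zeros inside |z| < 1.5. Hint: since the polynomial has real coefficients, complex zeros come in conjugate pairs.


The zeros of p are: (-1 + 2i), (-1 - 2i), -2, 1.
Their magnitudes are: 2.236, 2.236, 2, 1.
Zeros with |z| < R = 1.5: 1.
Count = 1.
By the argument principle, (1/2πi) ∮_{|z|=R} p'(z)/p(z) dz equals exactly this count.

Number of zeros inside |z| < 1.5: 1.


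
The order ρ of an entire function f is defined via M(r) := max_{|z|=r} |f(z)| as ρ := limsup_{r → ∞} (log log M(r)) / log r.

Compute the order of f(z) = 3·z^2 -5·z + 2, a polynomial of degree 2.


|f(z)| ≤ Σ|c_k|·r^k = O(r^2) as r → ∞. Polynomial growth is O(e^{r^ε}) for every ε > 0 (since r^2/e^{r^ε} → 0), so ρ ≤ ε for all ε > 0, i.e. ρ = 0. Every nonconstant polynomial has order 0.
Therefore ρ = 0.

Order ρ = 0.


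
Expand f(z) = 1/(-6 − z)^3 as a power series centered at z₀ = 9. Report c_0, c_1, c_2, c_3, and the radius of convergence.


Let w = z − z₀, so z = z₀ + w.
Then -6 − z = -6 − (z₀ + w) = (-6 − z₀) − w = -15 − w.
f(z) = 1/(-15 − w)^3 = (1/(-15)^3) · (1 − w/(-15))^{−3}.
By the binomial series (1−u)^{−3} = Σ_{n≥0} C(n+2, 2) u^n for |u|<1, with u = w/(-15):
  c_n = C(n+2, 2) / (-15)^(n+3).
  c_0 = 1/(-15)^3 = -1/3375.
  c_1 = 3/(-15)^4 = 1/16875.
  c_2 = 6/(-15)^5 = -2/253125.
  c_3 = 10/(-15)^6 = 2/2278125.
The series is valid for |w/d| < 1, i.e. |z − z₀| < |d|.
Radius of convergence: R = |-6 − z₀| = |-15| = 15 (distance from z₀ to the singularity z = -6).

c_0 = -1/3375, c_1 = 1/16875, c_2 = -2/253125, c_3 = 2/2278125; R = 15.


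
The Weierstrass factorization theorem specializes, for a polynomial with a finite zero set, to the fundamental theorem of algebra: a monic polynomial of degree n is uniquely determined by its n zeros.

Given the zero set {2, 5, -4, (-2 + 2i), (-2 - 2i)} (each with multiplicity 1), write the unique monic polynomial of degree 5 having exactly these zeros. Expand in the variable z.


The polynomial is p(z) = ∏_{α ∈ S} (z − α), where S = {2, 5, -4, (-2 + 2i), (-2 - 2i)}.
Expanding the product yields: p(z) = z^5 + z^4 -22·z^3 -56·z^2 + 16·z + 320.
Note conjugate pairs combine to real quadratics: (z − (-2+2i))(z − (-2−2i)) = z² + 4z + 8.
The resulting polynomial has degree 5 and real coefficients as required.

p(z) = z^5 + z^4 -22·z^3 -56·z^2 + 16·z + 320.


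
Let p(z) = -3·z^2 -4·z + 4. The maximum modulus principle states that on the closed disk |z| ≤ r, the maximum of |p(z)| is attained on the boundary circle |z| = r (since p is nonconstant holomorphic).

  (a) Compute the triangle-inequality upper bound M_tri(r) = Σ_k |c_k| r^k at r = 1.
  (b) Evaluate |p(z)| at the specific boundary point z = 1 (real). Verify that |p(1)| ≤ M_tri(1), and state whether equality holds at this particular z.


Coefficients: c_0 = 4, c_1 = -4, c_2 = -3. Radius r = 1.
Part (a). Triangle bound: M_tri(r) = Σ_k |c_k| r^k
  = |4|·1^0 + |-4|·1^1 + |-3|·1^2
  = 4 + 4 + 3 = 11.
This bounds M(r) := max_{|z|=r} |p(z)| from above; equality holds iff all terms c_k z^k can be made to align in phase at a single z on |z|=r.
Part (b). At z = 1 (real, on the circle |z| = r):
  p(1) = (4)·1^0 + (-4)·1^1 + (-3)·1^2 = -3.
  |p(1)| = 3.
Check: |p(1)| = 3 ≤ 11 = M_tri(1). ✓ Equality does not hold at z = 1 (the coefficients have mixed signs, so the terms do not all align in phase there).

M_tri(1) = 11; |p(1)| = 3; equality at z=1: no.


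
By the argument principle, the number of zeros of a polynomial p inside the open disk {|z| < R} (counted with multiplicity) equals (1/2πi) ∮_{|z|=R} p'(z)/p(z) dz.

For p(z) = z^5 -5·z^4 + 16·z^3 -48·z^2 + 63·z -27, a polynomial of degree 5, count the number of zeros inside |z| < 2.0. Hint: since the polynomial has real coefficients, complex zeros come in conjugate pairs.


The zeros of p are: 1, 1, (0 + 3i), (0 - 3i), 3.
Their magnitudes are: 1, 1, 3, 3, 3.
Zeros with |z| < R = 2.0: 1, 1.
Count = 2.
By the argument principle, (1/2πi) ∮_{|z|=R} p'(z)/p(z) dz equals exactly this count.

Number of zeros inside |z| < 2.0: 2.


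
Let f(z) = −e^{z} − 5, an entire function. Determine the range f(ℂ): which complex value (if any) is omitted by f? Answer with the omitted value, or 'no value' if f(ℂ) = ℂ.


Little Picard bounds the complement of f(ℂ) to at most one point.
e^{z} is never zero on ℂ, so -1·e^{z} takes every value in ℂ ∖ {0}. Adding -5 shifts the range to ℂ ∖ {-5}. Thus f omits exactly the value -5.

Omitted value: -5.


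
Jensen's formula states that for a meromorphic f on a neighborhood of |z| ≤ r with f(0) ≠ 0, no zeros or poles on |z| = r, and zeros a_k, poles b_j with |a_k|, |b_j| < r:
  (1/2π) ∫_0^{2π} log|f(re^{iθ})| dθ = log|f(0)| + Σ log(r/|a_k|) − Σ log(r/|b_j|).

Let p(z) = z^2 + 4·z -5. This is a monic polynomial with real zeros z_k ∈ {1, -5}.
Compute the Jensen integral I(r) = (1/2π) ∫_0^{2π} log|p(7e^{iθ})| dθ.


Zeros: -5, 1; r = 7.
Inside |z| < r: -5, 1. Outside (|z| ≥ r): ∅.
p(0) = -5, so log|p(0)| = log(5) = 1.6094.
Apply Jensen: I(r) = log|p(0)| + Σ_k log(r/|z_k|), summed over zeros inside |z| < r.
  log(r/|z_k|) for z_k = 1: log(7/1) = 1.9459
  log(r/|z_k|) for z_k = -5: log(7/5) = 0.3365
Sum over inside zeros: 2.2824.
I(r) = log|p(0)| + (inside sum) = 1.6094 + 2.2824 = 3.8918.
Closed form (all zeros inside, monic): I(r) = n·log(r) = 2·log(7) = 3.8918. ✓

I(r) ≈ 3.8918.


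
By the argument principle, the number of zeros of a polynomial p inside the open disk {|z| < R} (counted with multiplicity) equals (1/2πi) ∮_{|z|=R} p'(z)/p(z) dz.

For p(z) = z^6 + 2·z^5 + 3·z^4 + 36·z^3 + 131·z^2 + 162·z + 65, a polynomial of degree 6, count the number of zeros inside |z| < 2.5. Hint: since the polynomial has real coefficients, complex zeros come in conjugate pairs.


The zeros of p are: (-2 + 1i), (-2 - 1i), (2 + 3i), (2 - 3i), -1, -1.
Their magnitudes are: 2.236, 2.236, 3.606, 3.606, 1, 1.
Zeros with |z| < R = 2.5: (-2 + 1i), (-2 - 1i), -1, -1.
Count = 4.
By the argument principle, (1/2πi) ∮_{|z|=R} p'(z)/p(z) dz equals exactly this count.

Number of zeros inside |z| < 2.5: 4.


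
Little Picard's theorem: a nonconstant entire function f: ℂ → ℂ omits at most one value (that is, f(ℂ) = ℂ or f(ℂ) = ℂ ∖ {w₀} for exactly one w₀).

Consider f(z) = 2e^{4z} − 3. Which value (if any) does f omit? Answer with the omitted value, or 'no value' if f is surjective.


Little Picard bounds the complement of f(ℂ) to at most one point.
e^{4z} is never zero on ℂ, so 2·e^{4z} takes every value in ℂ ∖ {0}. Adding -3 shifts the range to ℂ ∖ {-3}. Thus f omits exactly the value -3.

Omitted value: -3.


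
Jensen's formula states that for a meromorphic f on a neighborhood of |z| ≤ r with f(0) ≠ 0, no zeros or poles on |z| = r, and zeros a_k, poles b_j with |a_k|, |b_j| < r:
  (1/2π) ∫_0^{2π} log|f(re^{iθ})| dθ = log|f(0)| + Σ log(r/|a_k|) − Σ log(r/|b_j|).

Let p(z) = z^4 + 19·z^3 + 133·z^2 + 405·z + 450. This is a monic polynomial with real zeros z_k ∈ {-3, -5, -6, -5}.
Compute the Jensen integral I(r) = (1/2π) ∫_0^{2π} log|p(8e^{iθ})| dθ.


Zeros: -6, -5, -5, -3; r = 8.
Inside |z| < r: -6, -5, -5, -3. Outside (|z| ≥ r): ∅.
p(0) = 450, so log|p(0)| = log(450) = 6.1092.
Apply Jensen: I(r) = log|p(0)| + Σ_k log(r/|z_k|), summed over zeros inside |z| < r.
  log(r/|z_k|) for z_k = -3: log(8/3) = 0.9808
  log(r/|z_k|) for z_k = -5: log(8/5) = 0.4700
  log(r/|z_k|) for z_k = -6: log(8/6) = 0.2877
  log(r/|z_k|) for z_k = -5: log(8/5) = 0.4700
Sum over inside zeros: 2.2085.
I(r) = log|p(0)| + (inside sum) = 6.1092 + 2.2085 = 8.3178.
Closed form (all zeros inside, monic): I(r) = n·log(r) = 4·log(8) = 8.3178. ✓

I(r) ≈ 8.3178.


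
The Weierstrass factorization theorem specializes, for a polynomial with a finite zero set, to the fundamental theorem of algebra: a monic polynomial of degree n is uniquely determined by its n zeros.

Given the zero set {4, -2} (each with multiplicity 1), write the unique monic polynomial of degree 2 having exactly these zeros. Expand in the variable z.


The polynomial is p(z) = ∏_{α ∈ S} (z − α), where S = {4, -2}.
Expanding the product yields: p(z) = z^2 -2·z -8.
The resulting polynomial has degree 2 and real coefficients as required.

p(z) = z^2 -2·z -8.


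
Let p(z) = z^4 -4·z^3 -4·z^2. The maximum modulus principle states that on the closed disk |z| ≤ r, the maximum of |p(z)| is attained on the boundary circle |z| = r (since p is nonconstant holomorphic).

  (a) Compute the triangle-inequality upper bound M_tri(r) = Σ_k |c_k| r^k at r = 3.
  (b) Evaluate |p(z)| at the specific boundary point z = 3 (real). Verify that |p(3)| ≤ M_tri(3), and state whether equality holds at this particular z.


Coefficients: c_0 = 0, c_1 = 0, c_2 = -4, c_3 = -4, c_4 = 1. Radius r = 3.
Part (a). Triangle bound: M_tri(r) = Σ_k |c_k| r^k
  = |0|·3^0 + |0|·3^1 + |-4|·3^2 + |-4|·3^3 + |1|·3^4
  = 0 + 0 + 36 + 108 + 81 = 225.
This bounds M(r) := max_{|z|=r} |p(z)| from above; equality holds iff all terms c_k z^k can be made to align in phase at a single z on |z|=r.
Part (b). At z = 3 (real, on the circle |z| = r):
  p(3) = (0)·3^0 + (0)·3^1 + (-4)·3^2 + (-4)·3^3 + (1)·3^4 = -63.
  |p(3)| = 63.
Check: |p(3)| = 63 ≤ 225 = M_tri(3). ✓ Equality does not hold at z = 3 (the coefficients have mixed signs, so the terms do not all align in phase there).

M_tri(3) = 225; |p(3)| = 63; equality at z=3: no.


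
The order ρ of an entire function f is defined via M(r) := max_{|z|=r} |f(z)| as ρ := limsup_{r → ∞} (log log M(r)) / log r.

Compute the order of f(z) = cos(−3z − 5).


cos(w) is a linear combination of e^{iw} and e^{−iw} (or e^w, e^{−w} in the hyperbolic case), so |cos(w)| ≤ e^{|w|}. With w = −3z − 5, |w| ≤ 3|z| + 5 = 3r + 5 on |z| = r, giving M(r) ≤ e^{3r + 5}, so ρ ≤ 1. On a suitable ray (z = it for sin/cos; z = t for sinh/cosh, t real → ∞), |cos(−3z − 5)| grows like e^{3|t|}/2, so ρ ≥ 1. Hence ρ = 1.
Therefore ρ = 1.

Order ρ = 1.


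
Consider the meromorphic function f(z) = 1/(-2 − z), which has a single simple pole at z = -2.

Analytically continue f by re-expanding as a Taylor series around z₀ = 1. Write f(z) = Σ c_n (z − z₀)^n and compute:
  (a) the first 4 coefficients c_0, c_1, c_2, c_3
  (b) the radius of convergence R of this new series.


Let w = z − z₀, so z = z₀ + w.
Then -2 − z = -2 − (z₀ + w) = (-2 − z₀) − w = -3 − w.
f(z) = 1/(-3 − w) = (1/(-3)) · 1/(1 − w/(-3)) = Σ_{n≥0} w^n / (-3)^(n+1).
So c_n = 1/(-3)^(n+1):
  c_0 = 1/(-3)^1 = -1/3.
  c_1 = 1/(-3)^2 = 1/9.
  c_2 = 1/(-3)^3 = -1/27.
  c_3 = 1/(-3)^4 = 1/81.
The series is valid for |w/d| < 1, i.e. |z − z₀| < |d|.
Radius of convergence: R = |-2 − z₀| = |-3| = 3 (distance from z₀ to the singularity z = -2).

c_0 = -1/3, c_1 = 1/9, c_2 = -1/27, c_3 = 1/81; R = 3.


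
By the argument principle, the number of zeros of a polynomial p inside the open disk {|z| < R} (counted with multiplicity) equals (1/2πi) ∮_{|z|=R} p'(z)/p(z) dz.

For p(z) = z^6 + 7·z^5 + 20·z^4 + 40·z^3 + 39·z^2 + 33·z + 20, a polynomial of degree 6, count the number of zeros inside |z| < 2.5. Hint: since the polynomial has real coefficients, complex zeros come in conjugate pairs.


The zeros of p are: -1, -4, (-1 + 2i), (-1 - 2i), (0 + 1i), (0 - 1i).
Their magnitudes are: 1, 4, 2.236, 2.236, 1, 1.
Zeros with |z| < R = 2.5: -1, (-1 + 2i), (-1 - 2i), (0 + 1i), (0 - 1i).
Count = 5.
By the argument principle, (1/2πi) ∮_{|z|=R} p'(z)/p(z) dz equals exactly this count.

Number of zeros inside |z| < 2.5: 5.


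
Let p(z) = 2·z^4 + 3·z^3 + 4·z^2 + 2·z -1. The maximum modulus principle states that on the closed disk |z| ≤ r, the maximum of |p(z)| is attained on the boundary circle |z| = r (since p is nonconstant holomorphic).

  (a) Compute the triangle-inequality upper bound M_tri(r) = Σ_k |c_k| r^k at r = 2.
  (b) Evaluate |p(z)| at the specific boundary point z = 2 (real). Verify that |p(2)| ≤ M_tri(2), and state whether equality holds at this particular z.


Coefficients: c_0 = -1, c_1 = 2, c_2 = 4, c_3 = 3, c_4 = 2. Radius r = 2.
Part (a). Triangle bound: M_tri(r) = Σ_k |c_k| r^k
  = |-1|·2^0 + |2|·2^1 + |4|·2^2 + |3|·2^3 + |2|·2^4
  = 1 + 4 + 16 + 24 + 32 = 77.
This bounds M(r) := max_{|z|=r} |p(z)| from above; equality holds iff all terms c_k z^k can be made to align in phase at a single z on |z|=r.
Part (b). At z = 2 (real, on the circle |z| = r):
  p(2) = (-1)·2^0 + (2)·2^1 + (4)·2^2 + (3)·2^3 + (2)·2^4 = 75.
  |p(2)| = 75.
Check: |p(2)| = 75 ≤ 77 = M_tri(2). ✓ Equality does not hold at z = 2 (the coefficients have mixed signs, so the terms do not all align in phase there).

M_tri(2) = 77; |p(2)| = 75; equality at z=2: no.


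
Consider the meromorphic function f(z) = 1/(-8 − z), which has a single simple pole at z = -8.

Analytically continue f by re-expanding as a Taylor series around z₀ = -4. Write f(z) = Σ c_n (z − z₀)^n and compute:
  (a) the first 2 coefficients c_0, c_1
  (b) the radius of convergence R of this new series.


Let w = z − z₀, so z = z₀ + w.
Then -8 − z = -8 − (z₀ + w) = (-8 − z₀) − w = -4 − w.
f(z) = 1/(-4 − w) = (1/(-4)) · 1/(1 − w/(-4)) = Σ_{n≥0} w^n / (-4)^(n+1).
So c_n = 1/(-4)^(n+1):
  c_0 = 1/(-4)^1 = -1/4.
  c_1 = 1/(-4)^2 = 1/16.
The series is valid for |w/d| < 1, i.e. |z − z₀| < |d|.
Radius of convergence: R = |-8 − z₀| = |-4| = 4 (distance from z₀ to the singularity z = -8).

c_0 = -1/4, c_1 = 1/16; R = 4.


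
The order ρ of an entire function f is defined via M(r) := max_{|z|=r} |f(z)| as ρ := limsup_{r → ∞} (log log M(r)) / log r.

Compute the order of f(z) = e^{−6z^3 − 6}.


|e^{−6z^3 − 6}| = e^{Re(-6·z^3) + -6} ≤ e^{6|z|^3 + -6} = e^{6r^3 + -6} on |z| = r, so ρ ≤ 3. Choosing z on |z|=r so that -6·z^3 is real positive (always possible by picking arg z appropriately) gives |f(z)| = e^{6r^3 + -6}, matching the bound. The additive constant -6 does not affect log log M(r) ~ 3·log r. Hence ρ = 3.
Therefore ρ = 3.

Order ρ = 3.


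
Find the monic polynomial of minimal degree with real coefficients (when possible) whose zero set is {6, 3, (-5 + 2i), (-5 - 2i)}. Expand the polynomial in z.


The polynomial is p(z) = ∏_{α ∈ S} (z − α), where S = {6, 3, (-5 + 2i), (-5 - 2i)}.
Expanding the product yields: p(z) = z^4 + z^3 -43·z^2 -81·z + 522.
Note conjugate pairs combine to real quadratics: (z − (-5+2i))(z − (-5−2i)) = z² + 10z + 29.
The resulting polynomial has degree 4 and real coefficients as required.

p(z) = z^4 + z^3 -43·z^2 -81·z + 522.


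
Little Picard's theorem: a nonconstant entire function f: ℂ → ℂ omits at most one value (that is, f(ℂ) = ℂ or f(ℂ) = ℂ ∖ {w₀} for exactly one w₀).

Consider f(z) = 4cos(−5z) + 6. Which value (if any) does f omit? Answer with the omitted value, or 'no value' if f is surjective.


Little Picard bounds the complement of f(ℂ) to at most one point.
cos is entire and surjective onto ℂ: for every w ∈ ℂ, cos(ζ) = w has a solution ζ ∈ ℂ (e.g., via the complex inverse arccos). With ζ = −5z this gives z = ζ/(-5). Then 4·cos(−5z) takes every value in 4·ℂ = ℂ, and adding 6 is a bijection of ℂ. So f is surjective and omits no value. (Note: only on the real line is cos bounded by [−1, 1].)

Omitted value: no value.


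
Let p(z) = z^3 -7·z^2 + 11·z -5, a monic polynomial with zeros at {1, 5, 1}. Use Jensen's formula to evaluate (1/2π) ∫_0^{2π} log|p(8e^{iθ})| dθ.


Zeros: 1, 1, 5; r = 8.
Inside |z| < r: 1, 1, 5. Outside (|z| ≥ r): ∅.
p(0) = -5, so log|p(0)| = log(5) = 1.6094.
Apply Jensen: I(r) = log|p(0)| + Σ_k log(r/|z_k|), summed over zeros inside |z| < r.
  log(r/|z_k|) for z_k = 1: log(8/1) = 2.0794
  log(r/|z_k|) for z_k = 5: log(8/5) = 0.4700
  log(r/|z_k|) for z_k = 1: log(8/1) = 2.0794
Sum over inside zeros: 4.6289.
I(r) = log|p(0)| + (inside sum) = 1.6094 + 4.6289 = 6.2383.
Closed form (all zeros inside, monic): I(r) = n·log(r) = 3·log(8) = 6.2383. ✓

I(r) ≈ 6.2383.


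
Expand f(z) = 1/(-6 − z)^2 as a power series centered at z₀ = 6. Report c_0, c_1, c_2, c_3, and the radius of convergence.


Let w = z − z₀, so z = z₀ + w.
Then -6 − z = -6 − (z₀ + w) = (-6 − z₀) − w = -12 − w.
f(z) = 1/(-12 − w)^2 = (1/(-12)^2) · (1 − w/(-12))^{−2}.
By the binomial series (1−u)^{−2} = Σ_{n≥0} C(n+1, 1) u^n for |u|<1, with u = w/(-12):
  c_n = C(n+1, 1) / (-12)^(n+2).
  c_0 = 1/(-12)^2 = 1/144.
  c_1 = 2/(-12)^3 = -1/864.
  c_2 = 3/(-12)^4 = 1/6912.
  c_3 = 4/(-12)^5 = -1/62208.
The series is valid for |w/d| < 1, i.e. |z − z₀| < |d|.
Radius of convergence: R = |-6 − z₀| = |-12| = 12 (distance from z₀ to the singularity z = -6).

c_0 = 1/144, c_1 = -1/864, c_2 = 1/6912, c_3 = -1/62208; R = 12.


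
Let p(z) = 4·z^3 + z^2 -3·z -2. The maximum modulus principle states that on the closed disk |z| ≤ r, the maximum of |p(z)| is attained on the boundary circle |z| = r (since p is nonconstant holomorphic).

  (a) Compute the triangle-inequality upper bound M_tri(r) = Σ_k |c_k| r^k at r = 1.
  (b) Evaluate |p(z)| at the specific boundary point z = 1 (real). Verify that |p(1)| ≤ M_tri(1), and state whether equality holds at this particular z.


Coefficients: c_0 = -2, c_1 = -3, c_2 = 1, c_3 = 4. Radius r = 1.
Part (a). Triangle bound: M_tri(r) = Σ_k |c_k| r^k
  = |-2|·1^0 + |-3|·1^1 + |1|·1^2 + |4|·1^3
  = 2 + 3 + 1 + 4 = 10.
This bounds M(r) := max_{|z|=r} |p(z)| from above; equality holds iff all terms c_k z^k can be made to align in phase at a single z on |z|=r.
Part (b). At z = 1 (real, on the circle |z| = r):
  p(1) = (-2)·1^0 + (-3)·1^1 + (1)·1^2 + (4)·1^3 = 0.
  |p(1)| = 0.
Check: |p(1)| = 0 ≤ 10 = M_tri(1). ✓ Equality does not hold at z = 1 (the coefficients have mixed signs, so the terms do not all align in phase there).

M_tri(1) = 10; |p(1)| = 0; equality at z=1: no.


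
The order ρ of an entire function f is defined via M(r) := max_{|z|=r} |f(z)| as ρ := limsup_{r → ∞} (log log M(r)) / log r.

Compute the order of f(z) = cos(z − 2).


cos(w) is a linear combination of e^{iw} and e^{−iw} (or e^w, e^{−w} in the hyperbolic case), so |cos(w)| ≤ e^{|w|}. With w = z − 2, |w| ≤ 1|z| + 2 = 1r + 2 on |z| = r, giving M(r) ≤ e^{1r + 2}, so ρ ≤ 1. On a suitable ray (z = it for sin/cos; z = t for sinh/cosh, t real → ∞), |cos(z − 2)| grows like e^{1|t|}/2, so ρ ≥ 1. Hence ρ = 1.
Therefore ρ = 1.

Order ρ = 1.


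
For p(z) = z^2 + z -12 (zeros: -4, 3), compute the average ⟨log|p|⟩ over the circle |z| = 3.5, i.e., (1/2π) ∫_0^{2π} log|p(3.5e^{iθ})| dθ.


Zeros: -4, 3; r = 3.5.
Inside |z| < r: 3. Outside (|z| ≥ r): -4.
p(0) = -12, so log|p(0)| = log(12) = 2.4849.
Apply Jensen: I(r) = log|p(0)| + Σ_k log(r/|z_k|), summed over zeros inside |z| < r.
  log(r/|z_k|) for z_k = 3: log(3.5/3) = 0.1542
  Outside zeros (-4) contribute nothing to the Jensen sum.
Sum over inside zeros: 0.1542.
I(r) = log|p(0)| + (inside sum) = 2.4849 + 0.1542 = 2.6391.
Note: since some zeros are outside |z| ≤ r, the simplified n·log(r) form does NOT apply — only the inside zeros contribute.

I(r) ≈ 2.6391.


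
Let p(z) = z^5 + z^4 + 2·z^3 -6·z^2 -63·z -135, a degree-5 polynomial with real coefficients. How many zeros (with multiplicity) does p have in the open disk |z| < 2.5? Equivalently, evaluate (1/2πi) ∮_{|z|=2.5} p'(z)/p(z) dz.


The zeros of p are: (0 + 3i), (0 - 3i), (-2 + 1i), (-2 - 1i), 3.
Their magnitudes are: 3, 3, 2.236, 2.236, 3.
Zeros with |z| < R = 2.5: (-2 + 1i), (-2 - 1i).
Count = 2.
By the argument principle, (1/2πi) ∮_{|z|=R} p'(z)/p(z) dz equals exactly this count.

Number of zeros inside |z| < 2.5: 2.


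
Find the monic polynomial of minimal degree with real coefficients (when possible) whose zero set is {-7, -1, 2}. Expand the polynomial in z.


The polynomial is p(z) = ∏_{α ∈ S} (z − α), where S = {-7, -1, 2}.
Expanding the product yields: p(z) = z^3 + 6·z^2 -9·z -14.
The resulting polynomial has degree 3 and real coefficients as required.

p(z) = z^3 + 6·z^2 -9·z -14.


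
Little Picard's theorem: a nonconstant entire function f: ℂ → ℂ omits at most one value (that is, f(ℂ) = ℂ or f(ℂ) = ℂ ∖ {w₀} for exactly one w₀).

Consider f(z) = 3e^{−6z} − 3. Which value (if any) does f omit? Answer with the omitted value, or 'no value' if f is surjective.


Little Picard bounds the complement of f(ℂ) to at most one point.
e^{−6z} is never zero on ℂ, so 3·e^{−6z} takes every value in ℂ ∖ {0}. Adding -3 shifts the range to ℂ ∖ {-3}. Thus f omits exactly the value -3.

Omitted value: -3.


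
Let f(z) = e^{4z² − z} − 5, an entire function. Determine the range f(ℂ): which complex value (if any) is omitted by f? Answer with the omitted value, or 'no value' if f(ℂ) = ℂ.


Little Picard bounds the complement of f(ℂ) to at most one point.
The exponent g(z) = 4z² − z is a nonconstant polynomial, hence surjective onto ℂ. So e^{g(z)} takes every value in {e^w : w ∈ ℂ} = ℂ ∖ {0}. Adding -5 shifts the range to ℂ ∖ {-5}. f omits exactly -5.

Omitted value: -5.


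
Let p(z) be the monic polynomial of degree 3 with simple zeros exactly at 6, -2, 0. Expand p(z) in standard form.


The polynomial is p(z) = ∏_{α ∈ S} (z − α), where S = {6, -2, 0}.
Expanding the product yields: p(z) = z^3 -4·z^2 -12·z.
The resulting polynomial has degree 3 and real coefficients as required.

p(z) = z^3 -4·z^2 -12·z.


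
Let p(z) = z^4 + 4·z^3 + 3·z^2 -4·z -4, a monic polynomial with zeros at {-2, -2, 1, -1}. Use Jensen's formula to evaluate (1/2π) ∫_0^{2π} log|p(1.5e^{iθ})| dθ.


Zeros: -2, -2, -1, 1; r = 1.5.
Inside |z| < r: -1, 1. Outside (|z| ≥ r): -2, -2.
p(0) = -4, so log|p(0)| = log(4) = 1.3863.
Apply Jensen: I(r) = log|p(0)| + Σ_k log(r/|z_k|), summed over zeros inside |z| < r.
  log(r/|z_k|) for z_k = 1: log(1.5/1) = 0.4055
  log(r/|z_k|) for z_k = -1: log(1.5/1) = 0.4055
  Outside zeros (-2, -2) contribute nothing to the Jensen sum.
Sum over inside zeros: 0.8109.
I(r) = log|p(0)| + (inside sum) = 1.3863 + 0.8109 = 2.1972.
Note: since some zeros are outside |z| ≤ r, the simplified n·log(r) form does NOT apply — only the inside zeros contribute.

I(r) ≈ 2.1972.


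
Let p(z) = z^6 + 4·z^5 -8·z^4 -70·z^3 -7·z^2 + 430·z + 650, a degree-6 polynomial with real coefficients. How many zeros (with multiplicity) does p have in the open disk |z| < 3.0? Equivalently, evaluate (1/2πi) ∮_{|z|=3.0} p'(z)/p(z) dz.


The zeros of p are: (-2 + 1i), (-2 - 1i), (-3 + 2i), (-3 - 2i), (3 + 1i), (3 - 1i).
Their magnitudes are: 2.236, 2.236, 3.606, 3.606, 3.162, 3.162.
Zeros with |z| < R = 3.0: (-2 + 1i), (-2 - 1i).
Count = 2.
By the argument principle, (1/2πi) ∮_{|z|=R} p'(z)/p(z) dz equals exactly this count.

Number of zeros inside |z| < 3.0: 2.


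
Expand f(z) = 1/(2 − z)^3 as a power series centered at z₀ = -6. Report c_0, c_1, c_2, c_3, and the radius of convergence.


Let w = z − z₀, so z = z₀ + w.
Then 2 − z = 2 − (z₀ + w) = (2 − z₀) − w = 8 − w.
f(z) = 1/(8 − w)^3 = (1/(8)^3) · (1 − w/(8))^{−3}.
By the binomial series (1−u)^{−3} = Σ_{n≥0} C(n+2, 2) u^n for |u|<1, with u = w/(8):
  c_n = C(n+2, 2) / (8)^(n+3).
  c_0 = 1/(8)^3 = 1/512.
  c_1 = 3/(8)^4 = 3/4096.
  c_2 = 6/(8)^5 = 3/16384.
  c_3 = 10/(8)^6 = 5/131072.
The series is valid for |w/d| < 1, i.e. |z − z₀| < |d|.
Radius of convergence: R = |2 − z₀| = |8| = 8 (distance from z₀ to the singularity z = 2).

c_0 = 1/512, c_1 = 3/4096, c_2 = 3/16384, c_3 = 5/131072; R = 8.


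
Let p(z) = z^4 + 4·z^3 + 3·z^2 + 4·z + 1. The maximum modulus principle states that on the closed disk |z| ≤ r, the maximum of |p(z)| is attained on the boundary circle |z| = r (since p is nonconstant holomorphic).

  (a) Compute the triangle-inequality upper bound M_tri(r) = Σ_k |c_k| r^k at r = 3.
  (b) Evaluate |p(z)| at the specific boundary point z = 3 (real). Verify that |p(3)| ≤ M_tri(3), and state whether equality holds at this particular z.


Coefficients: c_0 = 1, c_1 = 4, c_2 = 3, c_3 = 4, c_4 = 1. Radius r = 3.
Part (a). Triangle bound: M_tri(r) = Σ_k |c_k| r^k
  = |1|·3^0 + |4|·3^1 + |3|·3^2 + |4|·3^3 + |1|·3^4
  = 1 + 12 + 27 + 108 + 81 = 229.
This bounds M(r) := max_{|z|=r} |p(z)| from above; equality holds iff all terms c_k z^k can be made to align in phase at a single z on |z|=r.
Part (b). At z = 3 (real, on the circle |z| = r):
  p(3) = (1)·3^0 + (4)·3^1 + (3)·3^2 + (4)·3^3 + (1)·3^4 = 229.
  |p(3)| = 229.
Since all nonzero coefficients share the same sign, |p(3)| = 229 = M_tri(3); the triangle bound is attained at z = 3, so in fact M(r) = 229.

M_tri(3) = 229; |p(3)| = 229; equality at z=3: yes.


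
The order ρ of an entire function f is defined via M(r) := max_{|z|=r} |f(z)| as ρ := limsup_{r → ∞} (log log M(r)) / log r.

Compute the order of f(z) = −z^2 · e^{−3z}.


M(r) = max_{|z|=r} |-1|·|z|^2·|e^{−3z}| = 1·r^2 · e^{3r^1} (the factors attain their maxima compatibly on |z|=r). Then log M(r) = log 1 + 2·log r + 3r^1, dominated by the last term, so log log M(r) ~ 1·log r. The polynomial factor -1z^2 contributes only a log r term and does not affect the order. ρ = 1.
Therefore ρ = 1.

Order ρ = 1.


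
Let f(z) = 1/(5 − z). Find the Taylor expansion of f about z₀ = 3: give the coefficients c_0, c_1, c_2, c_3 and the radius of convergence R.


Let w = z − z₀, so z = z₀ + w.
Then 5 − z = 5 − (z₀ + w) = (5 − z₀) − w = 2 − w.
f(z) = 1/(2 − w) = (1/(2)) · 1/(1 − w/(2)) = Σ_{n≥0} w^n / (2)^(n+1).
So c_n = 1/(2)^(n+1):
  c_0 = 1/(2)^1 = 1/2.
  c_1 = 1/(2)^2 = 1/4.
  c_2 = 1/(2)^3 = 1/8.
  c_3 = 1/(2)^4 = 1/16.
The series is valid for |w/d| < 1, i.e. |z − z₀| < |d|.
Radius of convergence: R = |5 − z₀| = |2| = 2 (distance from z₀ to the singularity z = 5).

c_0 = 1/2, c_1 = 1/4, c_2 = 1/8, c_3 = 1/16; R = 2.


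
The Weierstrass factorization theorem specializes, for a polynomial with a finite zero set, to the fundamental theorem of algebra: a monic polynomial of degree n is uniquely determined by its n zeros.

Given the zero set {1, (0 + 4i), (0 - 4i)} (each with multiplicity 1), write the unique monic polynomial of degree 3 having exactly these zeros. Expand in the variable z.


The polynomial is p(z) = ∏_{α ∈ S} (z − α), where S = {1, (0 + 4i), (0 - 4i)}.
Expanding the product yields: p(z) = z^3 -z^2 + 16·z -16.
Note conjugate pairs combine to real quadratics: (z − (0+4i))(z − (0−4i)) = z² + 16.
The resulting polynomial has degree 3 and real coefficients as required.

p(z) = z^3 -z^2 + 16·z -16.


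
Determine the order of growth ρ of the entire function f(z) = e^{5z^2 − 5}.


|e^{5z^2 − 5}| = e^{Re(5·z^2) + -5} ≤ e^{5|z|^2 + -5} = e^{5r^2 + -5} on |z| = r, so ρ ≤ 2. Choosing z on |z|=r so that 5·z^2 is real positive (always possible by picking arg z appropriately) gives |f(z)| = e^{5r^2 + -5}, matching the bound. The additive constant -5 does not affect log log M(r) ~ 2·log r. Hence ρ = 2.
Therefore ρ = 2.

Order ρ = 2.


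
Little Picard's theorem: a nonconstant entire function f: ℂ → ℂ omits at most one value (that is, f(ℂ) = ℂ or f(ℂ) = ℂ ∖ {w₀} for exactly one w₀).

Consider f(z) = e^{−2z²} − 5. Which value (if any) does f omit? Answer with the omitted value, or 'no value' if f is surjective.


Little Picard bounds the complement of f(ℂ) to at most one point.
The exponent g(z) = −2z² is a nonconstant polynomial, hence surjective onto ℂ. So e^{g(z)} takes every value in {e^w : w ∈ ℂ} = ℂ ∖ {0}. Adding -5 shifts the range to ℂ ∖ {-5}. f omits exactly -5.

Omitted value: -5.


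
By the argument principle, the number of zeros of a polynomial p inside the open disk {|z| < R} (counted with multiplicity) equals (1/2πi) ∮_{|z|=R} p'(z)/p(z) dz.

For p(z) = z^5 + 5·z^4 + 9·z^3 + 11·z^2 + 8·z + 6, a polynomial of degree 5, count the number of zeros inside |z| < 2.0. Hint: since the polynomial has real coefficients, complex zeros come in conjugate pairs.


The zeros of p are: (0 + 1i), (0 - 1i), -3, (-1 + 1i), (-1 - 1i).
Their magnitudes are: 1, 1, 3, 1.414, 1.414.
Zeros with |z| < R = 2.0: (0 + 1i), (0 - 1i), (-1 + 1i), (-1 - 1i).
Count = 4.
By the argument principle, (1/2πi) ∮_{|z|=R} p'(z)/p(z) dz equals exactly this count.

Number of zeros inside |z| < 2.0: 4.
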